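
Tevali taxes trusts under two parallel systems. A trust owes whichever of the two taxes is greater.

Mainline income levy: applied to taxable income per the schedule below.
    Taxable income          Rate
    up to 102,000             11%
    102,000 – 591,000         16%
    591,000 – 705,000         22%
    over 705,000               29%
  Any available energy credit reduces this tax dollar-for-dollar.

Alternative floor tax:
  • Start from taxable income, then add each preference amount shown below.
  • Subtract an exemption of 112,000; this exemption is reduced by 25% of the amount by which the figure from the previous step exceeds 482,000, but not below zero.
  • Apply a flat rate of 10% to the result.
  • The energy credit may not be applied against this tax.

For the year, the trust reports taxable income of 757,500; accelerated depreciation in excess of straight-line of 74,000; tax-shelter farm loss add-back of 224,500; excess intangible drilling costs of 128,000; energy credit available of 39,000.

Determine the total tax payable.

118,400

Alternative floor tax:
  Adjusted income: 757,500 + 74,000 + 224,500 + 128,000 = 1,184,000
  Exemption: 25% × (1,184,000 − 482,000) = 175,500 ≥ 112,000, so the exemption is fully phased out
  Base: 1,184,000 − 0 = 1,184,000
  1,184,000 × 10% = 118,400

Mainline income levy:
  102,000 × 11% = 11,220
  489,000 × 16% = 78,240
  114,000 × 22% = 25,080
  52,500 × 29% = 15,225
  → 129,765
  Less energy credit 39,000 → 90,765

118,400 > 90,765, so the alternative floor tax is the binding amount.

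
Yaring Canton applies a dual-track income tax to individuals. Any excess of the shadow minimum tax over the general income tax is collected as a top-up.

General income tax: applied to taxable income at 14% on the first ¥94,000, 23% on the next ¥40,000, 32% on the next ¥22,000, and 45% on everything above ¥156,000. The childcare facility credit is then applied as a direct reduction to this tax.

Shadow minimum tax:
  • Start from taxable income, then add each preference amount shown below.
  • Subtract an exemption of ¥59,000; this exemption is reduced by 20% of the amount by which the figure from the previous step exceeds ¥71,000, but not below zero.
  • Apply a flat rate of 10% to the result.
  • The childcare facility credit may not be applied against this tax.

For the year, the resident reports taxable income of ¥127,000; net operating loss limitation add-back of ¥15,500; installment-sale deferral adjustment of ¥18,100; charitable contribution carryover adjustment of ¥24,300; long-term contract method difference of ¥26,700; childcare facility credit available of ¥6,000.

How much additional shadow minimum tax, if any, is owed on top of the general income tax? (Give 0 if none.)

¥3,322

General income tax:
  ¥94,000 × 14% = ¥13,160
  ¥33,000 × 23% = ¥7,590
  → ¥20,750
  Less childcare facility credit ¥6,000 → ¥14,750

Shadow minimum tax:
  Adjusted income: ¥127,000 + ¥15,500 + ¥18,100 + ¥24,300 + ¥26,700 = ¥211,600
  Exemption: ¥59,000 − 20% × (¥211,600 − ¥71,000) = ¥59,000 − ¥28,120 = ¥30,880
  Base: ¥211,600 − ¥30,880 = ¥180,720
  ¥180,720 × 10% = ¥18,072

Excess of shadow minimum tax over general income tax: ¥18,072 − ¥14,750 = ¥3,322.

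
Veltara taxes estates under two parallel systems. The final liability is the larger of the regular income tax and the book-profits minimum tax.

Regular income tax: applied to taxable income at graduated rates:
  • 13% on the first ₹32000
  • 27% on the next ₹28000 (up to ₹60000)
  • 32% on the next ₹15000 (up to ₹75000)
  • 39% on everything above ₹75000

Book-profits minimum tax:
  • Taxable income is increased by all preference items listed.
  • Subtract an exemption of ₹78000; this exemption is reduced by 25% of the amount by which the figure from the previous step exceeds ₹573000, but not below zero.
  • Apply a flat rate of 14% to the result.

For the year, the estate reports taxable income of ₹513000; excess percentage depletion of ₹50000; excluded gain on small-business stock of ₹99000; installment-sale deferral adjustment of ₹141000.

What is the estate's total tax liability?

Regular income tax:
  ₹32000 × 13% = ₹4160
  ₹28000 × 27% = ₹7560
  ₹15000 × 32% = ₹4800
  ₹438000 × 39% = ₹170820
  → ₹187340

Book-profits minimum tax:
  Adjusted income: ₹513000 + ₹50000 + ₹99000 + ₹141000 = ₹803000
  Exemption: ₹78000 − 25% × (₹803000 − ₹573000) = ₹78000 − ₹57500 = ₹20500
  Base: ₹803000 − ₹20500 = ₹782500
  ₹782500 × 14% = ₹109550

₹187340 > ₹109550, so the regular income tax governs.

₹187340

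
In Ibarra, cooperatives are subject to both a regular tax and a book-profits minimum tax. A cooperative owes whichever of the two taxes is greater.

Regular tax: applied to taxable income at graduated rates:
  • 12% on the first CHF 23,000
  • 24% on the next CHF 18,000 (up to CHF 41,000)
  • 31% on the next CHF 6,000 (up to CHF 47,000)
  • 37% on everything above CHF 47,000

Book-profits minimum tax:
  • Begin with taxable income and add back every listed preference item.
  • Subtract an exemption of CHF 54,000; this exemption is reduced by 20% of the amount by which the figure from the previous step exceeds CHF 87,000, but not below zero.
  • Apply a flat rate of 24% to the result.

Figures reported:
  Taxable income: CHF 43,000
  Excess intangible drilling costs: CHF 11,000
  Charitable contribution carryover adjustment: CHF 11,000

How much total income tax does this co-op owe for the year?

CHF 7,700

Book-profits minimum tax:
  Adjusted income: CHF 43,000 + CHF 11,000 + CHF 11,000 = CHF 65,000
  Exemption: CHF 65,000 ≤ CHF 87,000, so full CHF 54,000 applies
  Base: CHF 65,000 − CHF 54,000 = CHF 11,000
  CHF 11,000 × 24% = CHF 2,640

Regular tax:
  CHF 23,000 × 12% = CHF 2,760
  CHF 18,000 × 24% = CHF 4,320
  CHF 2,000 × 31% = CHF 620
  → CHF 7,700

CHF 7,700 > CHF 2,640, so the regular tax governs.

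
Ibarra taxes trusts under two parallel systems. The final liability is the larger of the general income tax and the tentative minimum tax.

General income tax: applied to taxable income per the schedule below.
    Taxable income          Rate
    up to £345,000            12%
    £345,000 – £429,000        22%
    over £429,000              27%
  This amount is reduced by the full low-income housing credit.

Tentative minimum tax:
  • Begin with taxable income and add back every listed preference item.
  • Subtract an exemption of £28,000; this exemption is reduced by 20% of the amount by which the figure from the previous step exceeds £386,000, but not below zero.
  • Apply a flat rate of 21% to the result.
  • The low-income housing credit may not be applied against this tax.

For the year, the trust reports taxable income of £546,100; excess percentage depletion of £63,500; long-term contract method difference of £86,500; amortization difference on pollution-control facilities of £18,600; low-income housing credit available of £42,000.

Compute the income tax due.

£150,087

General income tax:
  £345,000 × 12% = £41,400
  £84,000 × 22% = £18,480
  £117,100 × 27% = £31,617
  → £91,497
  Less low-income housing credit £42,000 → £49,497

Tentative minimum tax:
  Adjusted income: £546,100 + £63,500 + £86,500 + £18,600 = £714,700
  Exemption: 20% × (£714,700 − £386,000) = £65,740 ≥ £28,000, so the exemption is fully phased out
  Base: £714,700 − £0 = £714,700
  £714,700 × 21% = £150,087

£150,087 > £49,497, so the tentative minimum tax is the binding amount.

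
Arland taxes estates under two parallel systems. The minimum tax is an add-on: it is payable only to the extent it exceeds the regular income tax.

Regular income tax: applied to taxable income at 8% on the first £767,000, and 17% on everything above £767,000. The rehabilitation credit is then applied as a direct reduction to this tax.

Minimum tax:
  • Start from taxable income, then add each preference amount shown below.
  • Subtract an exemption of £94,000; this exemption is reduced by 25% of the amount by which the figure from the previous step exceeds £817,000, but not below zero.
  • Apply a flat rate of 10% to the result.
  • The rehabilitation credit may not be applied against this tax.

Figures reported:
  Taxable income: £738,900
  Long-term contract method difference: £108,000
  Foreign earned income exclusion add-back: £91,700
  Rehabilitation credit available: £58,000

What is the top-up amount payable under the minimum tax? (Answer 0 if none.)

£86,388

Minimum tax:
  Adjusted income: £738,900 + £108,000 + £91,700 = £938,600
  Exemption: £94,000 − 25% × (£938,600 − £817,000) = £94,000 − £30,400 = £63,600
  Base: £938,600 − £63,600 = £875,000
  £875,000 × 10% = £87,500

Regular income tax:
  £738,900 × 8% = £59,112
  Less rehabilitation credit £58,000 → £1,112

Excess of minimum tax over regular income tax: £87,500 − £1,112 = £86,388.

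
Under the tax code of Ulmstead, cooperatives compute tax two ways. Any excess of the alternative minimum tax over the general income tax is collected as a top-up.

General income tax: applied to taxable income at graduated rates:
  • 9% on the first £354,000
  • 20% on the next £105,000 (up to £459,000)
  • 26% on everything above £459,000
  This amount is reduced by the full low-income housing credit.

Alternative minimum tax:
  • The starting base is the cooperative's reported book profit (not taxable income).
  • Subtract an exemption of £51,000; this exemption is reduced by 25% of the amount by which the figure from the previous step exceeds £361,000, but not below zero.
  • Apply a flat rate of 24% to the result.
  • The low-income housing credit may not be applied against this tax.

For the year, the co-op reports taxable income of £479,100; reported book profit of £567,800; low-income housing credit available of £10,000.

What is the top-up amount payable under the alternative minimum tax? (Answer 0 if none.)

General income tax:
  £354,000 × 9% = £31,860
  £105,000 × 20% = £21,000
  £20,100 × 26% = £5,226
  → £58,086
  Less low-income housing credit £10,000 → £48,086

Alternative minimum tax:
  Base (reported book profit): £567,800
  Exemption: 25% × (£567,800 − £361,000) = £51,700 ≥ £51,000, so the exemption is fully phased out
  Base: £567,800 − £0 = £567,800
  £567,800 × 24% = £136,272

Excess of alternative minimum tax over general income tax: £136,272 − £48,086 = £88,186.

£88,186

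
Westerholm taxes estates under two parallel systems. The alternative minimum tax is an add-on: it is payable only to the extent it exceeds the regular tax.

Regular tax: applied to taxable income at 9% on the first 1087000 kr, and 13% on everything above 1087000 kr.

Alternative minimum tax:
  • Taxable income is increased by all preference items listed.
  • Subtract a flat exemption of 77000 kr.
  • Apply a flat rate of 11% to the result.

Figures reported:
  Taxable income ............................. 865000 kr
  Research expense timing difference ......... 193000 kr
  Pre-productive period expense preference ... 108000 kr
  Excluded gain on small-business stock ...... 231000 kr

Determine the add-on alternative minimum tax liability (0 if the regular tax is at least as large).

Regular tax:
  865000 kr × 9% = 77850 kr

Alternative minimum tax:
  Adjusted income: 865000 kr + 193000 kr + 108000 kr + 231000 kr = 1397000 kr
  Less exemption 77000 kr → base 1320000 kr
  1320000 kr × 11% = 145200 kr

Excess of alternative minimum tax over regular tax: 145200 kr − 77850 kr = 67350 kr.

67350 kr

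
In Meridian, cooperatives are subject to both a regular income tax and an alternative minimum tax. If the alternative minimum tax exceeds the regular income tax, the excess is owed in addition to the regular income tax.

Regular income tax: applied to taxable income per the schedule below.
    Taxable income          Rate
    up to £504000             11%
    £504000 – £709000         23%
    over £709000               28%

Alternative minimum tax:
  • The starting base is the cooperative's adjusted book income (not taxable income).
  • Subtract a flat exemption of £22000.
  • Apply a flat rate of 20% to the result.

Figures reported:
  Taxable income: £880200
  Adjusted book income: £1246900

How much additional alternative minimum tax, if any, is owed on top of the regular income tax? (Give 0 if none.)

Alternative minimum tax:
  Base (adjusted book income): £1246900
  Less exemption £22000 → base £1224900
  £1224900 × 20% = £244980

Regular income tax:
  £504000 × 11% = £55440
  £205000 × 23% = £47150
  £171200 × 28% = £47936
  → £150526

Excess of alternative minimum tax over regular income tax: £244980 − £150526 = £94454.

£94454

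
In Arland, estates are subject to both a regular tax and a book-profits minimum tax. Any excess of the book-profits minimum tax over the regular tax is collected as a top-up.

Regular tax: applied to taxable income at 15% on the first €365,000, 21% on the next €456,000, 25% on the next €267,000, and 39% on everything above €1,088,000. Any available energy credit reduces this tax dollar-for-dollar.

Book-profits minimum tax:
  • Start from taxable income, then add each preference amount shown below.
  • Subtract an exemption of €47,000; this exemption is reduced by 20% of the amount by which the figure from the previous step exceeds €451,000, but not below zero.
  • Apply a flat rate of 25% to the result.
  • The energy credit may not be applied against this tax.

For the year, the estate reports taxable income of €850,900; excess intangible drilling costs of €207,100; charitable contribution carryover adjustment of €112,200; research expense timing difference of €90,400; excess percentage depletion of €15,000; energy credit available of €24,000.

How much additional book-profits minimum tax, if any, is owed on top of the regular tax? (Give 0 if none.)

€184,915

Book-profits minimum tax:
  Adjusted income: €850,900 + €207,100 + €112,200 + €90,400 + €15,000 = €1,275,600
  Exemption: 20% × (€1,275,600 − €451,000) = €164,920 ≥ €47,000, so the exemption is fully phased out
  Base: €1,275,600 − €0 = €1,275,600
  €1,275,600 × 25% = €318,900

Regular tax:
  €365,000 × 15% = €54,750
  €456,000 × 21% = €95,760
  €29,900 × 25% = €7,475
  → €157,985
  Less energy credit €24,000 → €133,985

Excess of book-profits minimum tax over regular tax: €318,900 − €133,985 = €184,915.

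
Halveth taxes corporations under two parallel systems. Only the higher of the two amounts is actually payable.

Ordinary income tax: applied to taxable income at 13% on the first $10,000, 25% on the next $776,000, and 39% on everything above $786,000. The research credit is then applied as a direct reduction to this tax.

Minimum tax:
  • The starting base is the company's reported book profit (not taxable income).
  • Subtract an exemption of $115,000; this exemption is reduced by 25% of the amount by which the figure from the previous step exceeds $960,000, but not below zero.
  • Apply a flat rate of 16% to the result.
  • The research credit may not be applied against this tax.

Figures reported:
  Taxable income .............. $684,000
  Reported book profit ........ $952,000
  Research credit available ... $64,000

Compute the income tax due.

$133,920

Minimum tax:
  Base (reported book profit): $952,000
  Exemption: $952,000 ≤ $960,000, so full $115,000 applies
  Base: $952,000 − $115,000 = $837,000
  $837,000 × 16% = $133,920

Ordinary income tax:
  $10,000 × 13% = $1,300
  $674,000 × 25% = $168,500
  → $169,800
  Less research credit $64,000 → $105,800

$133,920 > $105,800, so the minimum tax is the binding amount.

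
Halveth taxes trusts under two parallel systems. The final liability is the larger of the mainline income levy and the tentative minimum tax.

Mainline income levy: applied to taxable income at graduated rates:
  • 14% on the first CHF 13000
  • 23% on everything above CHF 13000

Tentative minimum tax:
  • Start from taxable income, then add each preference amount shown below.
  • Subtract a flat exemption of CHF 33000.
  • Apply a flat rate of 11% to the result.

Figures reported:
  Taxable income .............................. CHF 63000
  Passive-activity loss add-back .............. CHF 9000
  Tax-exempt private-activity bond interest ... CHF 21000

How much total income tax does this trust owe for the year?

Tentative minimum tax:
  Adjusted income: CHF 63000 + CHF 9000 + CHF 21000 = CHF 93000
  Less exemption CHF 33000 → base CHF 60000
  CHF 60000 × 11% = CHF 6600

Mainline income levy:
  CHF 13000 × 14% = CHF 1820
  CHF 50000 × 23% = CHF 11500
  → CHF 13320

CHF 13320 > CHF 6600, so the mainline income levy governs.

CHF 13320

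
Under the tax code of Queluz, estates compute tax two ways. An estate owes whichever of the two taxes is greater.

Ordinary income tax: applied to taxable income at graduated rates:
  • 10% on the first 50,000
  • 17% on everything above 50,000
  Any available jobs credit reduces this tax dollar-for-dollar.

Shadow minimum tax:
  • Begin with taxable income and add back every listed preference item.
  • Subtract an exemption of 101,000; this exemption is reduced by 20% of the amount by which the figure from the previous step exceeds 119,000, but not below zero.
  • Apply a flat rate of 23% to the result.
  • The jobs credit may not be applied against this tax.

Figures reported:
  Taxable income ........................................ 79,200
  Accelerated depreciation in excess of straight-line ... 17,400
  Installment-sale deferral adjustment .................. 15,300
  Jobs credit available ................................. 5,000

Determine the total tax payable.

Ordinary income tax:
  50,000 × 10% = 5,000
  29,200 × 17% = 4,964
  → 9,964
  Less jobs credit 5,000 → 4,964

Shadow minimum tax:
  Adjusted income: 79,200 + 17,400 + 15,300 = 111,900
  Exemption: 111,900 ≤ 119,000, so full 101,000 applies
  Base: 111,900 − 101,000 = 10,900
  10,900 × 23% = 2,507

4,964 > 2,507, so the ordinary income tax governs.

4,964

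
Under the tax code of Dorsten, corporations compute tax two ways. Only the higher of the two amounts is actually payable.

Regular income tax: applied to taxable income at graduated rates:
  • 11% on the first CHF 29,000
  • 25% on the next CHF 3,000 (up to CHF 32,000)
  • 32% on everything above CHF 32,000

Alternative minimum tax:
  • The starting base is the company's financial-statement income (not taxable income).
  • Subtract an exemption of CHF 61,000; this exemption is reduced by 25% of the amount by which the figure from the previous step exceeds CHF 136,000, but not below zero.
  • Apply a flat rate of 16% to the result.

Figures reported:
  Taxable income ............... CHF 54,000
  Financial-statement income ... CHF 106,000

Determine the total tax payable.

CHF 10,980

Regular income tax:
  CHF 29,000 × 11% = CHF 3,190
  CHF 3,000 × 25% = CHF 750
  CHF 22,000 × 32% = CHF 7,040
  → CHF 10,980

Alternative minimum tax:
  Base (financial-statement income): CHF 106,000
  Exemption: CHF 106,000 ≤ CHF 136,000, so full CHF 61,000 applies
  Base: CHF 106,000 − CHF 61,000 = CHF 45,000
  CHF 45,000 × 16% = CHF 7,200

CHF 10,980 > CHF 7,200, so the regular income tax governs.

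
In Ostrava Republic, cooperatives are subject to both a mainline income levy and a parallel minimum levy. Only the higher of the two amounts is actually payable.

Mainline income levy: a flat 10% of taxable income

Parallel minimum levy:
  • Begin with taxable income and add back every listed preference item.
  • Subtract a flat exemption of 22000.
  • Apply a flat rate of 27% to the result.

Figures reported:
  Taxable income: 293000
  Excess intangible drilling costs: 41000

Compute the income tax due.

84240

Mainline income levy:
  293000 × 10% = 29300

Parallel minimum levy:
  Adjusted income: 293000 + 41000 = 334000
  Less exemption 22000 → base 312000
  312000 × 27% = 84240

84240 > 29300, so the parallel minimum levy is the binding amount.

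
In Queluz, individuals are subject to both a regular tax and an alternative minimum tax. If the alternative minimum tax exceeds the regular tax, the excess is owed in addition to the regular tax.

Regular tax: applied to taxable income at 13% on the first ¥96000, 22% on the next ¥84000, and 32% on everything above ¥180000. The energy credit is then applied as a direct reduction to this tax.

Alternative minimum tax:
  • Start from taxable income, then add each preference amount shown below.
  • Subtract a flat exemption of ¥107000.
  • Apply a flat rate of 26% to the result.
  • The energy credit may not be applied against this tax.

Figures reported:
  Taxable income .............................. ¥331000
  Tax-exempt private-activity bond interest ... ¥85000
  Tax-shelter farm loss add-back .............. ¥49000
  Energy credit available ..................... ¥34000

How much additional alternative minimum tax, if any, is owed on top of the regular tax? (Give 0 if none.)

Alternative minimum tax:
  Adjusted income: ¥331000 + ¥85000 + ¥49000 = ¥465000
  Less exemption ¥107000 → base ¥358000
  ¥358000 × 26% = ¥93080

Regular tax:
  ¥96000 × 13% = ¥12480
  ¥84000 × 22% = ¥18480
  ¥151000 × 32% = ¥48320
  → ¥79280
  Less energy credit ¥34000 → ¥45280

Excess of alternative minimum tax over regular tax: ¥93080 − ¥45280 = ¥47800.

¥47800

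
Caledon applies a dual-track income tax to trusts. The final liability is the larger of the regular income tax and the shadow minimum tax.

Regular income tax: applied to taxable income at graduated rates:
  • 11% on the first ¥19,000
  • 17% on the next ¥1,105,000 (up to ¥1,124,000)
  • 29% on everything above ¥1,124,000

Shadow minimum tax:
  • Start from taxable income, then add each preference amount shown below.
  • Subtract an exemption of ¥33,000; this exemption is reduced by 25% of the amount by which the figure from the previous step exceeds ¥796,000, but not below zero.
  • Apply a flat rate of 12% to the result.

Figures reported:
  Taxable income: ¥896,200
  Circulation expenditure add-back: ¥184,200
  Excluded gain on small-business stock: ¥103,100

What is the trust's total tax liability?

¥151,214

Shadow minimum tax:
  Adjusted income: ¥896,200 + ¥184,200 + ¥103,100 = ¥1,183,500
  Exemption: 25% × (¥1,183,500 − ¥796,000) = ¥96,875 ≥ ¥33,000, so the exemption is fully phased out
  Base: ¥1,183,500 − ¥0 = ¥1,183,500
  ¥1,183,500 × 12% = ¥142,020

Regular income tax:
  ¥19,000 × 11% = ¥2,090
  ¥877,200 × 17% = ¥149,124
  → ¥151,214

¥151,214 > ¥142,020, so the regular income tax governs.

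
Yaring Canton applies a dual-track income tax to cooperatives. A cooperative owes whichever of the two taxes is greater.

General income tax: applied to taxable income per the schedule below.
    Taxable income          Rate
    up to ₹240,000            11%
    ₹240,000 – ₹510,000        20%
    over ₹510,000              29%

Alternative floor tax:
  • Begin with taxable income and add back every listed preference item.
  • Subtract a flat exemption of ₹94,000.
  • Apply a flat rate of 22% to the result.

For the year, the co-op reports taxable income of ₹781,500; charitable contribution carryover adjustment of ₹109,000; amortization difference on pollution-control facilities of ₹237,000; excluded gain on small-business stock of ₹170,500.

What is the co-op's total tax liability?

Alternative floor tax:
  Adjusted income: ₹781,500 + ₹109,000 + ₹237,000 + ₹170,500 = ₹1,298,000
  Less exemption ₹94,000 → base ₹1,204,000
  ₹1,204,000 × 22% = ₹264,880

General income tax:
  ₹240,000 × 11% = ₹26,400
  ₹270,000 × 20% = ₹54,000
  ₹271,500 × 29% = ₹78,735
  → ₹159,135

₹264,880 > ₹159,135, so the alternative floor tax is the binding amount.

₹264,880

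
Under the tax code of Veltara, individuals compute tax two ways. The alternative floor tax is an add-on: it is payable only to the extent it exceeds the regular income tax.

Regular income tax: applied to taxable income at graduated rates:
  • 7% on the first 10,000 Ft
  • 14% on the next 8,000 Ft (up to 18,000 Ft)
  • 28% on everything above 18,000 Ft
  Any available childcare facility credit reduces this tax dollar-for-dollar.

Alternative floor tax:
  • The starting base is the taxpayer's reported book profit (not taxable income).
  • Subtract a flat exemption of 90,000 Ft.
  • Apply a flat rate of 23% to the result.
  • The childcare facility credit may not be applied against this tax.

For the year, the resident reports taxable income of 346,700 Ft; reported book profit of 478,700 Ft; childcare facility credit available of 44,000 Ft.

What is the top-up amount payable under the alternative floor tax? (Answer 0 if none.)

39,545 Ft

Regular income tax:
  10,000 Ft × 7% = 700 Ft
  8,000 Ft × 14% = 1,120 Ft
  328,700 Ft × 28% = 92,036 Ft
  → 93,856 Ft
  Less childcare facility credit 44,000 Ft → 49,856 Ft

Alternative floor tax:
  Base (reported book profit): 478,700 Ft
  Less exemption 90,000 Ft → base 388,700 Ft
  388,700 Ft × 23% = 89,401 Ft

Excess of alternative floor tax over regular income tax: 89,401 Ft − 49,856 Ft = 39,545 Ft.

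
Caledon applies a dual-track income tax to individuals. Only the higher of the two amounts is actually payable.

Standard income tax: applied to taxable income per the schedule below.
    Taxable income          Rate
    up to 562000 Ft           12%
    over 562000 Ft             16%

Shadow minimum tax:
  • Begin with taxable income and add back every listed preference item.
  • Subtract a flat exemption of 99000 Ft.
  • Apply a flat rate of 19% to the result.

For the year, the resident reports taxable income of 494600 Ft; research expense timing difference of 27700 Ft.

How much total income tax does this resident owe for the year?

Standard income tax:
  494600 Ft × 12% = 59352 Ft

Shadow minimum tax:
  Adjusted income: 494600 Ft + 27700 Ft = 522300 Ft
  Less exemption 99000 Ft → base 423300 Ft
  423300 Ft × 19% = 80427 Ft

80427 Ft > 59352 Ft, so the shadow minimum tax is the binding amount.

80427 Ft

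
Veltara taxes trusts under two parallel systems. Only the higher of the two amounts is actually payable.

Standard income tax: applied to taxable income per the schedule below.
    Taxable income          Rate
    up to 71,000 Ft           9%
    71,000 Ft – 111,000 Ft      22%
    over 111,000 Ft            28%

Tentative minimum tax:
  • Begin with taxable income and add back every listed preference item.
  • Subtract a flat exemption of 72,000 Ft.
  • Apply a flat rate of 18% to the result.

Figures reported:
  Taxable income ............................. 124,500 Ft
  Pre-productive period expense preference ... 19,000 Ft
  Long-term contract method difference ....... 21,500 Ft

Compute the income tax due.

18,970 Ft

Tentative minimum tax:
  Adjusted income: 124,500 Ft + 19,000 Ft + 21,500 Ft = 165,000 Ft
  Less exemption 72,000 Ft → base 93,000 Ft
  93,000 Ft × 18% = 16,740 Ft

Standard income tax:
  71,000 Ft × 9% = 6,390 Ft
  40,000 Ft × 22% = 8,800 Ft
  13,500 Ft × 28% = 3,780 Ft
  → 18,970 Ft

18,970 Ft > 16,740 Ft, so the standard income tax governs.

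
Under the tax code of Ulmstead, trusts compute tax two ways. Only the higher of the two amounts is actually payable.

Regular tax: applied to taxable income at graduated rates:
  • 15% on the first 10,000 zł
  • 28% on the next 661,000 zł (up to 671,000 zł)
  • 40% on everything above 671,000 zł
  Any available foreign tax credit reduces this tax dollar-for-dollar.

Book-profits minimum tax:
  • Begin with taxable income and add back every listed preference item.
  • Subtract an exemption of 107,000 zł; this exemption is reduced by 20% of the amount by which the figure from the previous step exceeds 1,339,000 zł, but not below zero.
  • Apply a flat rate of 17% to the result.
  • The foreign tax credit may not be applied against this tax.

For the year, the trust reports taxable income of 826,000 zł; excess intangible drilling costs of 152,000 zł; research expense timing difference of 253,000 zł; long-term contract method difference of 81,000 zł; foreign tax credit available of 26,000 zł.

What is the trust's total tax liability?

222,580 zł

Regular tax:
  10,000 zł × 15% = 1,500 zł
  661,000 zł × 28% = 185,080 zł
  155,000 zł × 40% = 62,000 zł
  → 248,580 zł
  Less foreign tax credit 26,000 zł → 222,580 zł

Book-profits minimum tax:
  Adjusted income: 826,000 zł + 152,000 zł + 253,000 zł + 81,000 zł = 1,312,000 zł
  Exemption: 1,312,000 zł ≤ 1,339,000 zł, so full 107,000 zł applies
  Base: 1,312,000 zł − 107,000 zł = 1,205,000 zł
  1,205,000 zł × 17% = 204,850 zł

222,580 zł > 204,850 zł, so the regular tax governs.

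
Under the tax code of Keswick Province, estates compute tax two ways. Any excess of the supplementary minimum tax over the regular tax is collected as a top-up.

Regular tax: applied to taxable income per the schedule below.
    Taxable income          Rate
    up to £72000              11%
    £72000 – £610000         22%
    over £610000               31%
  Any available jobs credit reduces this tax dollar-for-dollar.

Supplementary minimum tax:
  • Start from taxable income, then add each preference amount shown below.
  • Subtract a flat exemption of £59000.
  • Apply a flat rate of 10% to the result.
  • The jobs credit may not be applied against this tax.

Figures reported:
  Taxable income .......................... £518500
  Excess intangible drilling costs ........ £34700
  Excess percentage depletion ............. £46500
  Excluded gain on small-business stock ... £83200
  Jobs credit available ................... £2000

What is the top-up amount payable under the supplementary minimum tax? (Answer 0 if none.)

Regular tax:
  £72000 × 11% = £7920
  £446500 × 22% = £98230
  → £106150
  Less jobs credit £2000 → £104150

Supplementary minimum tax:
  Adjusted income: £518500 + £34700 + £46500 + £83200 = £682900
  Less exemption £59000 → base £623900
  £623900 × 10% = £62390

£62390 ≤ £104150, so no add-on is due.

£0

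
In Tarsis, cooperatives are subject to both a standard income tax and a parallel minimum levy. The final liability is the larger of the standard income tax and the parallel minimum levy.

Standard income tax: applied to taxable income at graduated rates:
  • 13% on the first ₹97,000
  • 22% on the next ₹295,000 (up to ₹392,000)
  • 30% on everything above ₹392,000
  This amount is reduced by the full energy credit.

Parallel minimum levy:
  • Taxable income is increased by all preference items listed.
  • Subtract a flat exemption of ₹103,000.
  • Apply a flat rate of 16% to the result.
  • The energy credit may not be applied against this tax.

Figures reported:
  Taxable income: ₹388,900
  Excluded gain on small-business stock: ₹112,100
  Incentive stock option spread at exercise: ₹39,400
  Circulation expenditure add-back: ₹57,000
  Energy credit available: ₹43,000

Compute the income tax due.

Parallel minimum levy:
  Adjusted income: ₹388,900 + ₹112,100 + ₹39,400 + ₹57,000 = ₹597,400
  Less exemption ₹103,000 → base ₹494,400
  ₹494,400 × 16% = ₹79,104

Standard income tax:
  ₹97,000 × 13% = ₹12,610
  ₹291,900 × 22% = ₹64,218
  → ₹76,828
  Less energy credit ₹43,000 → ₹33,828

₹79,104 > ₹33,828, so the parallel minimum levy is the binding amount.

₹79,104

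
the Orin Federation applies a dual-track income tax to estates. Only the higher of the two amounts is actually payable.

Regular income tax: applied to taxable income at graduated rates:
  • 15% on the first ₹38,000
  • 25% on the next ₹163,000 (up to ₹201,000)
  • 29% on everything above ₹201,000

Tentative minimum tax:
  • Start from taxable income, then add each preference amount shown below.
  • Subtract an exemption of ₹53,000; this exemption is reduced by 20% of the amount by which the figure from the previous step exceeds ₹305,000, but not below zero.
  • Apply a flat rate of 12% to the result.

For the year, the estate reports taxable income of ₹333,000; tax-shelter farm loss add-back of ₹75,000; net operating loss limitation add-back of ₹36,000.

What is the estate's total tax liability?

Tentative minimum tax:
  Adjusted income: ₹333,000 + ₹75,000 + ₹36,000 = ₹444,000
  Exemption: ₹53,000 − 20% × (₹444,000 − ₹305,000) = ₹53,000 − ₹27,800 = ₹25,200
  Base: ₹444,000 − ₹25,200 = ₹418,800
  ₹418,800 × 12% = ₹50,256

Regular income tax:
  ₹38,000 × 15% = ₹5,700
  ₹163,000 × 25% = ₹40,750
  ₹132,000 × 29% = ₹38,280
  → ₹84,730

₹84,730 > ₹50,256, so the regular income tax governs.

₹84,730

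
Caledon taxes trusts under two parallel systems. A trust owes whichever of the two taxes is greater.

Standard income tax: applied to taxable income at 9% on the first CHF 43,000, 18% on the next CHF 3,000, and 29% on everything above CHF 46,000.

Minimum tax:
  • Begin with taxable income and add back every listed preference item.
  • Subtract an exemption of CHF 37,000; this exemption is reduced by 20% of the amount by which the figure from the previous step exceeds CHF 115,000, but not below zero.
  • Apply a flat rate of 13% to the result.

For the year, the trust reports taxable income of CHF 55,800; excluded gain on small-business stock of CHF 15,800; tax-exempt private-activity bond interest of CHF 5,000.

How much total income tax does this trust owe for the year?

CHF 7,252

Standard income tax:
  CHF 43,000 × 9% = CHF 3,870
  CHF 3,000 × 18% = CHF 540
  CHF 9,800 × 29% = CHF 2,842
  → CHF 7,252

Minimum tax:
  Adjusted income: CHF 55,800 + CHF 15,800 + CHF 5,000 = CHF 76,600
  Exemption: CHF 76,600 ≤ CHF 115,000, so full CHF 37,000 applies
  Base: CHF 76,600 − CHF 37,000 = CHF 39,600
  CHF 39,600 × 13% = CHF 5,148

CHF 7,252 > CHF 5,148, so the standard income tax governs.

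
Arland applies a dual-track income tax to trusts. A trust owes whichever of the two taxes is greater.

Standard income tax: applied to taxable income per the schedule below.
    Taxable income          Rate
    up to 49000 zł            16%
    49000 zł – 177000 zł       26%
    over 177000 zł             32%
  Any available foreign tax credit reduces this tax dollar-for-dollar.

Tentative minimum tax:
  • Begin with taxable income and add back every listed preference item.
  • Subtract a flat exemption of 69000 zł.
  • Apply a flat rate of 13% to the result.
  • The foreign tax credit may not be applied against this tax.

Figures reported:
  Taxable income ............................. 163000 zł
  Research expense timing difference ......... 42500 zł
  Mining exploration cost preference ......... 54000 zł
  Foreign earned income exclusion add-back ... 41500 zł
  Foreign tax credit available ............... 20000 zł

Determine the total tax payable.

30160 zł

Standard income tax:
  49000 zł × 16% = 7840 zł
  114000 zł × 26% = 29640 zł
  → 37480 zł
  Less foreign tax credit 20000 zł → 17480 zł

Tentative minimum tax:
  Adjusted income: 163000 zł + 42500 zł + 54000 zł + 41500 zł = 301000 zł
  Less exemption 69000 zł → base 232000 zł
  232000 zł × 13% = 30160 zł

30160 zł > 17480 zł, so the tentative minimum tax is the binding amount.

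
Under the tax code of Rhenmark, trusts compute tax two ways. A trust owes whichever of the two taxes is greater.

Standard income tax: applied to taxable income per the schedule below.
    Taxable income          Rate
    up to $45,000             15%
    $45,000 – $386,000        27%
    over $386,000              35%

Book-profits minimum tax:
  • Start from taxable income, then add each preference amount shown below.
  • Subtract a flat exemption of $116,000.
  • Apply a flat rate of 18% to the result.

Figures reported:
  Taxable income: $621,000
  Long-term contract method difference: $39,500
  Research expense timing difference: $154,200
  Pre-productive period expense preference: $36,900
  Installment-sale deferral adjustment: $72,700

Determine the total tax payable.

$181,070

Standard income tax:
  $45,000 × 15% = $6,750
  $341,000 × 27% = $92,070
  $235,000 × 35% = $82,250
  → $181,070

Book-profits minimum tax:
  Adjusted income: $621,000 + $39,500 + $154,200 + $36,900 + $72,700 = $924,300
  Less exemption $116,000 → base $808,300
  $808,300 × 18% = $145,494

$181,070 > $145,494, so the standard income tax governs.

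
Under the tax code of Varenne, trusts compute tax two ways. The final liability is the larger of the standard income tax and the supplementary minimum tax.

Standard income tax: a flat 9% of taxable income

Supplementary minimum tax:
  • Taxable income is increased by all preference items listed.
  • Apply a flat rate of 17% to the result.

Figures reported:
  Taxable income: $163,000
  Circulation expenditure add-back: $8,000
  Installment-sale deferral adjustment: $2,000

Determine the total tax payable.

Supplementary minimum tax:
  Adjusted income: $163,000 + $8,000 + $2,000 = $173,000
  $173,000 × 17% = $29,410

Standard income tax:
  $163,000 × 9% = $14,670

$29,410 > $14,670, so the supplementary minimum tax is the binding amount.

$29,410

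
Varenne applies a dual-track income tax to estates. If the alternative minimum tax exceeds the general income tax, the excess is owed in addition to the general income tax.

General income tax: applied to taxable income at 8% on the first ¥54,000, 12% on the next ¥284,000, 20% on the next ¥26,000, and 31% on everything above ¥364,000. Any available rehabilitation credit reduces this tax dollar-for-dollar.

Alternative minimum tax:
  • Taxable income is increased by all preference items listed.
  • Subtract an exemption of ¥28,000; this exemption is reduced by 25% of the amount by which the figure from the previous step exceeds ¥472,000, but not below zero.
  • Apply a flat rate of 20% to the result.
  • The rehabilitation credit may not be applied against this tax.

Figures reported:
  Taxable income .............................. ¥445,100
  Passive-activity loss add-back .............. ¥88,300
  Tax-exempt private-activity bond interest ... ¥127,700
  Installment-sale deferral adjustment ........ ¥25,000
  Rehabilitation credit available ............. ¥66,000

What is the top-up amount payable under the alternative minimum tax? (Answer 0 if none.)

Alternative minimum tax:
  Adjusted income: ¥445,100 + ¥88,300 + ¥127,700 + ¥25,000 = ¥686,100
  Exemption: 25% × (¥686,100 − ¥472,000) = ¥53,525 ≥ ¥28,000, so the exemption is fully phased out
  Base: ¥686,100 − ¥0 = ¥686,100
  ¥686,100 × 20% = ¥137,220

General income tax:
  ¥54,000 × 8% = ¥4,320
  ¥284,000 × 12% = ¥34,080
  ¥26,000 × 20% = ¥5,200
  ¥81,100 × 31% = ¥25,141
  → ¥68,741
  Less rehabilitation credit ¥66,000 → ¥2,741

Excess of alternative minimum tax over general income tax: ¥137,220 − ¥2,741 = ¥134,479.

¥134,479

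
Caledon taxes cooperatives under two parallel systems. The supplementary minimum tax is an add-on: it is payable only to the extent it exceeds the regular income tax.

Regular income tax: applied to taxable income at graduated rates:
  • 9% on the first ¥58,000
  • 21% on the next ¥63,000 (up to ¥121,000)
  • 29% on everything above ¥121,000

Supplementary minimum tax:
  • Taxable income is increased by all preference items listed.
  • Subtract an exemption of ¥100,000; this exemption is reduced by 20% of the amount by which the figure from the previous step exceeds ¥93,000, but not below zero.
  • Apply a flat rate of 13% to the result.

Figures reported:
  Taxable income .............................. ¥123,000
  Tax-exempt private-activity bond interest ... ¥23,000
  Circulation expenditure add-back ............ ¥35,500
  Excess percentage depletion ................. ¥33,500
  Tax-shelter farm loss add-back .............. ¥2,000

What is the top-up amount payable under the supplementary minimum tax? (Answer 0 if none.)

¥0

Supplementary minimum tax:
  Adjusted income: ¥123,000 + ¥23,000 + ¥35,500 + ¥33,500 + ¥2,000 = ¥217,000
  Exemption: ¥100,000 − 20% × (¥217,000 − ¥93,000) = ¥100,000 − ¥24,800 = ¥75,200
  Base: ¥217,000 − ¥75,200 = ¥141,800
  ¥141,800 × 13% = ¥18,434

Regular income tax:
  ¥58,000 × 9% = ¥5,220
  ¥63,000 × 21% = ¥13,230
  ¥2,000 × 29% = ¥580
  → ¥19,030

¥18,434 ≤ ¥19,030, so no add-on is due.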